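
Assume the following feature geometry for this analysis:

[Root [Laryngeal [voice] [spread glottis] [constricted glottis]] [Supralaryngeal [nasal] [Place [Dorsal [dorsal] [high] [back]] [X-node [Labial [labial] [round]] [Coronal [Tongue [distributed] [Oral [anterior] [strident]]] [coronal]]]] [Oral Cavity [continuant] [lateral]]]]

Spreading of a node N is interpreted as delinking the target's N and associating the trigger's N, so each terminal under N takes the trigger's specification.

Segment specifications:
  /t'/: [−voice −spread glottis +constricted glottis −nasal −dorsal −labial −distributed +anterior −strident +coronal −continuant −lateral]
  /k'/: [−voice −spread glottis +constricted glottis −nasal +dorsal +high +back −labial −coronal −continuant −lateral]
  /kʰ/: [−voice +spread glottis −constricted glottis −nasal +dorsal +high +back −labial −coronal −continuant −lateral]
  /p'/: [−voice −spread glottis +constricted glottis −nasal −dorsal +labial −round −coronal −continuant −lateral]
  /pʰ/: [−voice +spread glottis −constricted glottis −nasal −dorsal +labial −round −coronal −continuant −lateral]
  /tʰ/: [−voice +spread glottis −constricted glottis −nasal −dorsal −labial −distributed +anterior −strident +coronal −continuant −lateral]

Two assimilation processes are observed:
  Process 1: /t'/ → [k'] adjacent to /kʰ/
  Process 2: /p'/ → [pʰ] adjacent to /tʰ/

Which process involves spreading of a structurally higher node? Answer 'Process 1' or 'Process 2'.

Process 1: the features that change are [coronal], [anterior], [distributed], [strident], [dorsal], [high], [back]; the minimal node is Place (depth 2).
Process 2 alters [spread glottis], [constricted glottis]; the lowest common ancestor is Laryngeal (depth 1 from Root).
Depth 1 < depth 2; Process 2 involves the structurally higher constituent Laryngeal.

Process 2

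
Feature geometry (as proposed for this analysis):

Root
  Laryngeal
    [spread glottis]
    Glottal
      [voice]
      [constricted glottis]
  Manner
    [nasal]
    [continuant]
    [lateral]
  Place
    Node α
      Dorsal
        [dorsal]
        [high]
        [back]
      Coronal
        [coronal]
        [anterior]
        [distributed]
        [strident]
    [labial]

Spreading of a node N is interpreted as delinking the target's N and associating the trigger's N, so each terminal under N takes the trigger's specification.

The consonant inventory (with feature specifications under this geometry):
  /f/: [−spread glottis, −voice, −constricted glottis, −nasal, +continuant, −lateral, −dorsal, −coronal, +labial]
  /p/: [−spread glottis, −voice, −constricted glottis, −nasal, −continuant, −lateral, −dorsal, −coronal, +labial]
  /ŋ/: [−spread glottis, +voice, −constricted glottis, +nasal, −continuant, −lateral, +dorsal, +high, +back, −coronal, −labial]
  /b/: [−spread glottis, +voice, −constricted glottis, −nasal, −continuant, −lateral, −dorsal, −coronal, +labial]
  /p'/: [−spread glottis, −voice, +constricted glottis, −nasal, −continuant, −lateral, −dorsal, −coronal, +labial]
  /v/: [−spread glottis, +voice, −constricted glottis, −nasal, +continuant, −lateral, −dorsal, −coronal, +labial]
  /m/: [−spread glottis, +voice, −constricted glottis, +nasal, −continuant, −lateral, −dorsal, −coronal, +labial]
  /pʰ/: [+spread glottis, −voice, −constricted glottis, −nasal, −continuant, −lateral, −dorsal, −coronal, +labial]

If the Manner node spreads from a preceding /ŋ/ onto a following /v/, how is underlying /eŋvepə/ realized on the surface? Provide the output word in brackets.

Manner immediately or transitively dominates [nasal], [continuant], [lateral].
The target acquires /ŋ/'s values for everything under Manner — [+nasal], [−continuant], [−lateral] — while keeping its own [spread glottis], [voice], [constricted glottis], ….
This feature bundle is that of [m], so /eŋvepə/ surfaces as [eŋmepə].

[eŋmepə]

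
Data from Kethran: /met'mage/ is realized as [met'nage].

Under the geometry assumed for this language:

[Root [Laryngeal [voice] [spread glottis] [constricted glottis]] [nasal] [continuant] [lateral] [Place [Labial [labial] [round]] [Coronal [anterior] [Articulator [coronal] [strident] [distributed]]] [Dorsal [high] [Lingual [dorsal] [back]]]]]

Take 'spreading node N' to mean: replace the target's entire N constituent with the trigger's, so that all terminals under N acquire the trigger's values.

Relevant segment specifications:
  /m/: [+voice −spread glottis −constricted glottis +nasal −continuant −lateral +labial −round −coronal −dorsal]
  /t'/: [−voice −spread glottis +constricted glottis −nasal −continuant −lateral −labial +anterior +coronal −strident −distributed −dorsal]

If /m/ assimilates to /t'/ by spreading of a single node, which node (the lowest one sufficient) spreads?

/m/ and [n] differ in [labial], [round], [coronal], [anterior], [distributed], [strident]; every other specified feature is identical.
The smallest constituent containing every changed terminal is Place — each of its daughters lacks at least one of the affected features.
If Place spreads, every terminal under it takes /t'/'s value, producing [n] as observed.
[nasal], [voice] — on which /t'/ differs from /m/ — are unchanged, so Root cannot have spread; the constituent is no larger than Place.

Place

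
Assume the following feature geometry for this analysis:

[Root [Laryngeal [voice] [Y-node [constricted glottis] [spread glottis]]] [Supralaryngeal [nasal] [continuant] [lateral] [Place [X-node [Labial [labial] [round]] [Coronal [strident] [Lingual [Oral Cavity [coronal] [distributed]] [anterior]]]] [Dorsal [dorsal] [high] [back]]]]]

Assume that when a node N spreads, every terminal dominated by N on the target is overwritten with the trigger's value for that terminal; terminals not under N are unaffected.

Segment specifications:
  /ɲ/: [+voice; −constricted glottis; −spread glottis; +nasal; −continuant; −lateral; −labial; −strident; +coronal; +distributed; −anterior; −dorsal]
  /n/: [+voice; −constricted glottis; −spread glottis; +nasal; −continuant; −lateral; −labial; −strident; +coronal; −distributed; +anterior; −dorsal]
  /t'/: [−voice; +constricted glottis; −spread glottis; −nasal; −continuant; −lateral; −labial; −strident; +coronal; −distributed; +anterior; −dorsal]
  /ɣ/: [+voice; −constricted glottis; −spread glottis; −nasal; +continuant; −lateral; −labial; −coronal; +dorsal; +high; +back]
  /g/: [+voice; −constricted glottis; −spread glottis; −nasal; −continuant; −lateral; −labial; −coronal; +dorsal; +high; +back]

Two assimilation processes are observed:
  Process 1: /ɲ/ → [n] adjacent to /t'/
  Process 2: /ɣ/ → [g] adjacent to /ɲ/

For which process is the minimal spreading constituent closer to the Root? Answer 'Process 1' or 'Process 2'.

Process 1 alters [anterior], [distributed]; the lowest common ancestor is Lingual (depth 5 from Root).
Process 2: the feature that changes is [continuant]; the minimal node is [continuant] (depth 2).
Depth 2 < depth 5; Process 2 involves the structurally higher constituent [continuant].

Process 2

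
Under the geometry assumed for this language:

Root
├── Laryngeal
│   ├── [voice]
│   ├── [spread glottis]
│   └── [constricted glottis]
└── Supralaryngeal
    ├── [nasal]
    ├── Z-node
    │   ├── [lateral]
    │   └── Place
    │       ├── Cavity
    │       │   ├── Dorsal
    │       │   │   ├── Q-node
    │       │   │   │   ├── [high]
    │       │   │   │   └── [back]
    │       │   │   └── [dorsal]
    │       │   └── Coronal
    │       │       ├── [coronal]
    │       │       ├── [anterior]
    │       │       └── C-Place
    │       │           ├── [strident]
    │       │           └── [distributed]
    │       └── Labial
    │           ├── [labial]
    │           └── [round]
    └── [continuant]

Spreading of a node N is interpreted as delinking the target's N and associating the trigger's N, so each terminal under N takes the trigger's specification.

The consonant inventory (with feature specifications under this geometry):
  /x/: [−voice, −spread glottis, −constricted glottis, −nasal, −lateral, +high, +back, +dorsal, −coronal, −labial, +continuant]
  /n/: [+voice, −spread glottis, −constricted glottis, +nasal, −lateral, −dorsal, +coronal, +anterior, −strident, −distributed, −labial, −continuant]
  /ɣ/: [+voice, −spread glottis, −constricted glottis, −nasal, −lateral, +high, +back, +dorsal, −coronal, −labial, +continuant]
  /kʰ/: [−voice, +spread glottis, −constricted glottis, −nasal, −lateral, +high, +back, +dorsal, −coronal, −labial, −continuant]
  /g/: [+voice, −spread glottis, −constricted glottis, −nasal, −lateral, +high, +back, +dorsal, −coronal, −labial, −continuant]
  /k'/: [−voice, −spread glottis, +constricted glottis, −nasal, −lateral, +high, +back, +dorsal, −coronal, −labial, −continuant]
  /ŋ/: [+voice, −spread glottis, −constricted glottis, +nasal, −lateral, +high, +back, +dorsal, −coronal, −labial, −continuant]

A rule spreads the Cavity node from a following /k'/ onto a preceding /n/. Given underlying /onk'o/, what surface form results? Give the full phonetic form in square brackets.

Cavity immediately or transitively dominates [high], [back], [dorsal], [coronal], [anterior], [strident], [distributed].
Spreading Cavity from /k'/ onto /n/ replaces those values with /k'/'s: [+high], [+back], [+dorsal], [−coronal]. Features outside Cavity ([voice], [spread glottis], [constricted glottis], …) stay as in /n/.
This feature bundle is that of [ŋ], so /onk'o/ surfaces as [oŋk'o].

[oŋk'o]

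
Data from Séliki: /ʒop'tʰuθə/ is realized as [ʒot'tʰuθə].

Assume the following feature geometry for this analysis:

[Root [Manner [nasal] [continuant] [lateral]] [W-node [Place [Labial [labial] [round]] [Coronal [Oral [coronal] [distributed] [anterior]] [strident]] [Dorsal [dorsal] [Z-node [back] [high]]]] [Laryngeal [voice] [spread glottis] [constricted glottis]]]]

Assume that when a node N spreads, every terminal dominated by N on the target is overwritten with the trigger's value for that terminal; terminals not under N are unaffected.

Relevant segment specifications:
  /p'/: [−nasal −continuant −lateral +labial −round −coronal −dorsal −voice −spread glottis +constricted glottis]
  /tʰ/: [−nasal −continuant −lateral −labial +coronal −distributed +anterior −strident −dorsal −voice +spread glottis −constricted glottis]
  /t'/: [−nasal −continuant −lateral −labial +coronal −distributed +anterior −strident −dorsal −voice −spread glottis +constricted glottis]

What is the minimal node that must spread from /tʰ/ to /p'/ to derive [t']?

Place

/p'/ and [t'] differ in [labial], [round], [coronal], [anterior], [distributed], [strident]; every other specified feature is identical.
The smallest constituent containing every changed terminal is Place — each of its daughters lacks at least one of the affected features.
If Place spreads, every terminal under it takes /tʰ/'s value, producing [t'] as observed.
[constricted glottis], [spread glottis] — on which /tʰ/ differs from /p'/ — are unchanged, so neither W-node nor anything higher can have spread; the constituent is no larger than Place.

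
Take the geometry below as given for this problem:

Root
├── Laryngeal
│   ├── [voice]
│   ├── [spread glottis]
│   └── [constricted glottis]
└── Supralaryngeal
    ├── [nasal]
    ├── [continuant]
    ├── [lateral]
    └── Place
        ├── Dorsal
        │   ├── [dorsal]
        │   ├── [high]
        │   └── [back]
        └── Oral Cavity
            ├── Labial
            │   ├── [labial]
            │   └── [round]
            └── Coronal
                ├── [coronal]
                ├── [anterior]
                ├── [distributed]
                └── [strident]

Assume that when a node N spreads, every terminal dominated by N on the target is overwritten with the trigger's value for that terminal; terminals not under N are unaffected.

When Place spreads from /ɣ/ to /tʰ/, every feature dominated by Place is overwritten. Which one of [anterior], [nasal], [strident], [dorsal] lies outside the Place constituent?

Under this geometry, Place contains [dorsal], [high], [back], [labial], [round], [coronal], [anterior], [distributed], [strident].
Spreading Place replaces [dorsal], [strident], [anterior] with the trigger's values, since each sits inside the Place constituent.
[nasal] attaches under Supralaryngeal, not under Place, so /tʰ/ retains its own value for [nasal].

[nasal]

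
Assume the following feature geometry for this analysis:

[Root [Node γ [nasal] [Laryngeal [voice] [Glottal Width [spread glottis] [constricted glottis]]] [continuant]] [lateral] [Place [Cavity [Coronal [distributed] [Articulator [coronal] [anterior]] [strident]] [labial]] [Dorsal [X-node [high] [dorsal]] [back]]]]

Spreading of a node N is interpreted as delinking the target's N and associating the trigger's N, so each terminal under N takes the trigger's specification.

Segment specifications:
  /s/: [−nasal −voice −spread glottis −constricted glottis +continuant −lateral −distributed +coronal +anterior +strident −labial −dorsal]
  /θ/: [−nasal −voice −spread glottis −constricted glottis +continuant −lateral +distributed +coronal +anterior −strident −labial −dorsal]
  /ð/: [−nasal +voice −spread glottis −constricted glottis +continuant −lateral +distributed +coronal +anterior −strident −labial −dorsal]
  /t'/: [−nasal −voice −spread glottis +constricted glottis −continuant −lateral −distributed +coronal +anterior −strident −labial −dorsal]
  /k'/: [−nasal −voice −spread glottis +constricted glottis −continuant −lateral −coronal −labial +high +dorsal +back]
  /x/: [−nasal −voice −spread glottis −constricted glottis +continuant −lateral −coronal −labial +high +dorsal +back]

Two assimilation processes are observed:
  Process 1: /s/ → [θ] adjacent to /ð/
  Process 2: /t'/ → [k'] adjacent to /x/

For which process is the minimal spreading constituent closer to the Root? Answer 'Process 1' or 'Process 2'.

In Process 1, [distributed], [strident] change, so the minimal spreading node is Coronal at depth 3.
In Process 2, [coronal], [anterior], [distributed], [strident], [dorsal], [high], [back] change, so the minimal spreading node is Place at depth 1.
Place (depth 1) sits above Coronal (depth 3), making Process 2 the one with the higher spreading node.

Process 2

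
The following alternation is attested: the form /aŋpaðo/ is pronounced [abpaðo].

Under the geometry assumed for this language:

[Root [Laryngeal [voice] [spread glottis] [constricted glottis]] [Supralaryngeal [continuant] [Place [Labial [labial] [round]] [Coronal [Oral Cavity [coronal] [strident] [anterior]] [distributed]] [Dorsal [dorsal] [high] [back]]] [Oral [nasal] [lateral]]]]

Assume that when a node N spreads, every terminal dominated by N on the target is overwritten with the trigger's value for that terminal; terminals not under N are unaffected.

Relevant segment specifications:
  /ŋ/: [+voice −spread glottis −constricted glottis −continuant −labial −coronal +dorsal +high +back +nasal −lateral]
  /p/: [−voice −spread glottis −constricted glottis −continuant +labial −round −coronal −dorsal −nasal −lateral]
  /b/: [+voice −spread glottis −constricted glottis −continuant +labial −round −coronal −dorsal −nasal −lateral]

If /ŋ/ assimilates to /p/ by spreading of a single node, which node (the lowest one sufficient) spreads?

/ŋ/ and [b] differ in [nasal], [labial], [round], [dorsal], [high], [back]; every other specified feature is identical.
These terminals are all dominated by Supralaryngeal, and no proper subconstituent of Supralaryngeal covers them all; Supralaryngeal is their lowest common ancestor.
Spreading Supralaryngeal from /p/ overwrites each of those terminals with /p/'s values, yielding exactly [b].
[voice] — on which /p/ differs from /ŋ/ — is unchanged, so Root cannot have spread; the constituent is no larger than Supralaryngeal.

Supralaryngeal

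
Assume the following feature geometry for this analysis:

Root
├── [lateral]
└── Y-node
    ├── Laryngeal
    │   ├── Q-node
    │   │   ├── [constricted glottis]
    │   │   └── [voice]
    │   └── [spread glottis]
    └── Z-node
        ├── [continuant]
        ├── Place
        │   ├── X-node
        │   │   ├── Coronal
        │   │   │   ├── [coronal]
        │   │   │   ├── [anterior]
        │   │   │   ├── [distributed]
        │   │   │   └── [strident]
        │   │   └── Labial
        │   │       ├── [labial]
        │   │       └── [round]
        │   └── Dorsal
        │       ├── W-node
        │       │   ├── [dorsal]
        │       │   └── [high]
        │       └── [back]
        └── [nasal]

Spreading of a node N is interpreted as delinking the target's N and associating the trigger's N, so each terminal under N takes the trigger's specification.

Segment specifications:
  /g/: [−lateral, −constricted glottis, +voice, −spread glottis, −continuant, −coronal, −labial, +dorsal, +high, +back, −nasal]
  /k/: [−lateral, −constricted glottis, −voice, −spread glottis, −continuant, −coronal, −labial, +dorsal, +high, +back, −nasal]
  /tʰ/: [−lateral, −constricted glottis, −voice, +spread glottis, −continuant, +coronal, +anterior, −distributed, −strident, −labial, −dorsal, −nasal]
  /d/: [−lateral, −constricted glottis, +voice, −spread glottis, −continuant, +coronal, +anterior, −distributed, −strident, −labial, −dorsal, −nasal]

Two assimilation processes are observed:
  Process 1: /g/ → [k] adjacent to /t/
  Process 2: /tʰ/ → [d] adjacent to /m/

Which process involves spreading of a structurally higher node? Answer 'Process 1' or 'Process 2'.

Process 2

In Process 1, [voice] changes, so the minimal spreading node is [voice] at depth 4.
Process 2: the features that change are [voice], [spread glottis]; the minimal node is Laryngeal (depth 2).
Laryngeal is closer to Root than [voice], so Process 2 spreads the higher node.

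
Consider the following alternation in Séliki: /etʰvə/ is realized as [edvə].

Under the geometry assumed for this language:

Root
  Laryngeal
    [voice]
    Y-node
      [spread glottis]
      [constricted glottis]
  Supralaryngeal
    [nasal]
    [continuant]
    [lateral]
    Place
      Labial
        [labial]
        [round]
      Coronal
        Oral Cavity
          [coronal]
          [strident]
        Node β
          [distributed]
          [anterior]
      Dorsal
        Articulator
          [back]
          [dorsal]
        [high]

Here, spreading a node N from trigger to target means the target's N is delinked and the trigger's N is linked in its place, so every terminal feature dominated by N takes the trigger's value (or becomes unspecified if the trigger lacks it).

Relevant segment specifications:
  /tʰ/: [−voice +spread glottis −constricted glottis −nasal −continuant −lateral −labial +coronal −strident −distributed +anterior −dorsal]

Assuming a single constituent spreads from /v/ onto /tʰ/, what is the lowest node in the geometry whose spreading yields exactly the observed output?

Comparing /tʰ/ with its surface form [d], the features that change are [voice], [spread glottis].
Tracing each changed feature up the tree, the paths first meet at Laryngeal; any lower node misses at least one of them.
If Laryngeal spreads, every terminal under it takes /v/'s value, producing [d] as observed.
[labial], [continuant] — on which /v/ differs from /tʰ/ — are unchanged, so Root cannot have spread; the constituent is no larger than Laryngeal.

Laryngeal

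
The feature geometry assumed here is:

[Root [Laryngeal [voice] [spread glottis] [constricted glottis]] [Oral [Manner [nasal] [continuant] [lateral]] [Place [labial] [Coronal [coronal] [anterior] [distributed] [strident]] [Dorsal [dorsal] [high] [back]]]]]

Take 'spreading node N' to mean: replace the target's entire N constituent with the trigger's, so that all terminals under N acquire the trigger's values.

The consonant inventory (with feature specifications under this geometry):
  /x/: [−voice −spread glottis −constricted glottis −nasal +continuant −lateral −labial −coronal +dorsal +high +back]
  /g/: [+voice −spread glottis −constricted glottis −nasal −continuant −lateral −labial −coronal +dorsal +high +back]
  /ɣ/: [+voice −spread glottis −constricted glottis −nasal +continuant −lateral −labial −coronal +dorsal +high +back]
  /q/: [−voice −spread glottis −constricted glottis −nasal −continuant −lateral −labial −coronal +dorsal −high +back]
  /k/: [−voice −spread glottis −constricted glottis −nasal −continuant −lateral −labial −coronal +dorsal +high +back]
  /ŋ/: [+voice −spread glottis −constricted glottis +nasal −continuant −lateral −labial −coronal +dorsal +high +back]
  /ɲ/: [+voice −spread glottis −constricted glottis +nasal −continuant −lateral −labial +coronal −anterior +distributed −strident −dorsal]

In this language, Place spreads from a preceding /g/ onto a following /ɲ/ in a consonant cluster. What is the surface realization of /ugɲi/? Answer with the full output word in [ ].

Terminals under Place in this geometry: [labial], [coronal], [anterior], [distributed], [strident], [dorsal], [high], [back].
After delinking /ɲ/'s Place and linking /g/'s, the affected terminals become [−labial], [−coronal], [+dorsal], [+high], [+back]; [voice], [spread glottis], [constricted glottis], … (outside Place) are retained from /ɲ/.
The resulting bundle matches /ŋ/ in the inventory; substituting it for /ɲ/ gives [ugŋi].

[ugŋi]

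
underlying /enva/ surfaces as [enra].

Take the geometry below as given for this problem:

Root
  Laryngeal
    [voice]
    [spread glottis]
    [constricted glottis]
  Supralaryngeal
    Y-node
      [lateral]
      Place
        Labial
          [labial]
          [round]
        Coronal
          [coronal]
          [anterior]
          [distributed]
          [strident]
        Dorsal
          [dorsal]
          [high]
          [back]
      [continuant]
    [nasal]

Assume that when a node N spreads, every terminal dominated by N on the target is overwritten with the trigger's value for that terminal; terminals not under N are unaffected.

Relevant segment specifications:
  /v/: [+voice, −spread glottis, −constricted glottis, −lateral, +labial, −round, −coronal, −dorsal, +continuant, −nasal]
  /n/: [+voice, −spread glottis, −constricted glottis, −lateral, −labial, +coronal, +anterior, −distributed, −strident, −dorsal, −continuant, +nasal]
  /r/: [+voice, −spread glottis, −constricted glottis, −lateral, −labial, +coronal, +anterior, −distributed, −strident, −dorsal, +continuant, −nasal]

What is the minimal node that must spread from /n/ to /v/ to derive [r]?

Comparing /v/ with its surface form [r], the features that change are [labial], [round], [coronal], [anterior], [distributed], [strident].
In this geometry the lowest node dominating all of them is Place: every daughter of Place dominates only a proper subset, so no lower node suffices.
Spreading Place from /n/ overwrites each of those terminals with /n/'s values, yielding exactly [r].
[continuant] — on which /n/ differs from /v/ — is unchanged, so neither Y-node nor anything higher can have spread; the constituent is no larger than Place.

Place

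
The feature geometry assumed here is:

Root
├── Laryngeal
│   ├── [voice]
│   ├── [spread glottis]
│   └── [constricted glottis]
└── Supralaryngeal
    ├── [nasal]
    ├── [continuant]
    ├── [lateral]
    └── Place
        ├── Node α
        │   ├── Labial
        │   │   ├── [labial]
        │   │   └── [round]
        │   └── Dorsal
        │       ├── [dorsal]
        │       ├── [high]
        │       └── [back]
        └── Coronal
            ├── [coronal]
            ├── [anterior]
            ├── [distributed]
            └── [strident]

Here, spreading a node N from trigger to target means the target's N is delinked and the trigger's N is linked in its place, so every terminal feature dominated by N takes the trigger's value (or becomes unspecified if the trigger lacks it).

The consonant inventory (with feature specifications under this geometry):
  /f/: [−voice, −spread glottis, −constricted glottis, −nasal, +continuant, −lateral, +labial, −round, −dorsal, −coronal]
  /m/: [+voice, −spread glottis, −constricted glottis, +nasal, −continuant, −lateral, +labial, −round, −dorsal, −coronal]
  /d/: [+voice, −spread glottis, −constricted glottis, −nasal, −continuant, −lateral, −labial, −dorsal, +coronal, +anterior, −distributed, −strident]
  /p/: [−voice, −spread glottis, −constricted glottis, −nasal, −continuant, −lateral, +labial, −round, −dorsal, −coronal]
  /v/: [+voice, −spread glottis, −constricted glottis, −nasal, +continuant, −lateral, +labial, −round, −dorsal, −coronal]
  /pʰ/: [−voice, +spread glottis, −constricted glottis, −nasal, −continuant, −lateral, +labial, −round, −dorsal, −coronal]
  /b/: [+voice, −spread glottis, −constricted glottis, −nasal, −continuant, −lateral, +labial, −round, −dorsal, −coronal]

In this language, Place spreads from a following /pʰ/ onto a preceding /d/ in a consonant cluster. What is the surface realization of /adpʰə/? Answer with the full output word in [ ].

Terminals under Place in this geometry: [labial], [round], [dorsal], [high], [back], [coronal], [anterior], [distributed], [strident].
After delinking /d/'s Place and linking /pʰ/'s, the affected terminals become [+labial], [−round], [−dorsal], [−coronal]; [voice], [spread glottis], [constricted glottis], … (outside Place) are retained from /d/.
The resulting bundle matches /b/ in the inventory; substituting it for /d/ gives [abpʰə].

[abpʰə]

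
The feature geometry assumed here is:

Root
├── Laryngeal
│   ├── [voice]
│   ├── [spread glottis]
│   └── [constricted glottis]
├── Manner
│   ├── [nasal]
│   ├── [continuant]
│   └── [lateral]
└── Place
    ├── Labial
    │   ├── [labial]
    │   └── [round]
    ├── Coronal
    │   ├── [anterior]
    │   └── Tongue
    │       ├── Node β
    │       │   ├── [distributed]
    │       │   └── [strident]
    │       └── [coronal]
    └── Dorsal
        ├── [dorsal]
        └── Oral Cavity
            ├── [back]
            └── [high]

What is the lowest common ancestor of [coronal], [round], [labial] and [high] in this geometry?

Place

[coronal] is immediately dominated by Tongue.
[round] is immediately dominated by Labial.
[labial] is immediately dominated by Labial.
[high] is immediately dominated by Oral Cavity.
The listed terminals split across distinct daughters of Place, so Place itself is the smallest node containing them all.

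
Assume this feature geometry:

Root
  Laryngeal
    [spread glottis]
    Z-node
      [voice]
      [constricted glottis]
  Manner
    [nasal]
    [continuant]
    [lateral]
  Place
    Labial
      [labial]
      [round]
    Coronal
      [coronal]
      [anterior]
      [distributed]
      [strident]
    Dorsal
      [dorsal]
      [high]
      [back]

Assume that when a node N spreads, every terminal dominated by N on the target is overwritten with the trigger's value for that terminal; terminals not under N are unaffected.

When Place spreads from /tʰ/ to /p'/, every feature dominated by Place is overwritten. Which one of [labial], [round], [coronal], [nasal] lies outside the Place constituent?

Under this geometry, Place contains [labial], [round], [coronal], [anterior], [distributed], [strident], [dorsal], [high], [back].
[round], [coronal], [labial] all lie under Place, so they are overwritten when Place spreads.
But [nasal] is a dependent of Manner, outside Place; it is therefore untouched by the spreading.

[nasal]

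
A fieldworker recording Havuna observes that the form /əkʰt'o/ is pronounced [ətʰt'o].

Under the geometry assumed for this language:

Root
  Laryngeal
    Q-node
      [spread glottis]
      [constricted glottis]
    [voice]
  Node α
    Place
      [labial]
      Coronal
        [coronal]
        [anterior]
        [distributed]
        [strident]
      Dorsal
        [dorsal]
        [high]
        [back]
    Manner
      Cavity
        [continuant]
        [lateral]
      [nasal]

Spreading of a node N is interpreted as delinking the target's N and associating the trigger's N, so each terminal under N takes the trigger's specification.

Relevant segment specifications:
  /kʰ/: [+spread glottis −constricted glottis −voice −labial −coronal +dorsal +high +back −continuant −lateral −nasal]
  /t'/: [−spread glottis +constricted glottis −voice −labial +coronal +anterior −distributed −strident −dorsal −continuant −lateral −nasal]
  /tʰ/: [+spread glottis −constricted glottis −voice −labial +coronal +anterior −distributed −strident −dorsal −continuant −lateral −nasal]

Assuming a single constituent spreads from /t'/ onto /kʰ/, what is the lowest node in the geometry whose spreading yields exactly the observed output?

Feature comparison: [coronal], [anterior], [distributed], [strident], [dorsal], [high], [back] differ between /kʰ/ and [tʰ]; the remaining terminals match.
These terminals are all dominated by Place, and no proper subconstituent of Place covers them all; Place is their lowest common ancestor.
Delinking /kʰ/'s Place and associating /t'/'s Place gives precisely the feature bundle of [tʰ].
Features on which the two segments disagree outside Place, such as [constricted glottis], [spread glottis], are unchanged — nothing dominating them spread, and Place is the minimal sufficient constituent.

Place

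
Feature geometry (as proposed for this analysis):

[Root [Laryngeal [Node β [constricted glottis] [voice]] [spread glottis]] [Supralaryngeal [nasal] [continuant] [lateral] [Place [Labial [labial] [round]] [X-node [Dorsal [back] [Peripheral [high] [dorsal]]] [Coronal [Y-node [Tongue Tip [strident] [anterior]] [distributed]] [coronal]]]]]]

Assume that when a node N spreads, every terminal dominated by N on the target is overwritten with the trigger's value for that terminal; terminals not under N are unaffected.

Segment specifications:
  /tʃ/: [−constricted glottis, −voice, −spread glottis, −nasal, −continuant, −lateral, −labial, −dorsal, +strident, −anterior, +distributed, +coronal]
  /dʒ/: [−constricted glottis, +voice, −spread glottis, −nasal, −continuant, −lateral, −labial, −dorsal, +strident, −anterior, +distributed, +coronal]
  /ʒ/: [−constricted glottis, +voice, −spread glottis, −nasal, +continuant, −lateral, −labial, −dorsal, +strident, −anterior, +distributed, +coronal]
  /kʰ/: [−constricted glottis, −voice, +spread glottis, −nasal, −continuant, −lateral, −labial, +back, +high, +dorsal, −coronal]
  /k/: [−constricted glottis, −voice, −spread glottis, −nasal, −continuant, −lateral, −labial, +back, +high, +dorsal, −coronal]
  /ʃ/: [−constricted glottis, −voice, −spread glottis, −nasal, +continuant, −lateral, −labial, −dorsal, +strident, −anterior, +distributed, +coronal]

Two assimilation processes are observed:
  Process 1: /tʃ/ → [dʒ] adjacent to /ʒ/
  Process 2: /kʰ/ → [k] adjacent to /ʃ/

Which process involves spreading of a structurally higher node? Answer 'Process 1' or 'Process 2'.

Process 1 alters [voice]; the lowest dominating node is [voice] (depth 3 from Root).
Process 2: the feature that changes is [spread glottis]; the minimal node is [spread glottis] (depth 2).
[spread glottis] is closer to Root than [voice], so Process 2 spreads the higher node.

Process 2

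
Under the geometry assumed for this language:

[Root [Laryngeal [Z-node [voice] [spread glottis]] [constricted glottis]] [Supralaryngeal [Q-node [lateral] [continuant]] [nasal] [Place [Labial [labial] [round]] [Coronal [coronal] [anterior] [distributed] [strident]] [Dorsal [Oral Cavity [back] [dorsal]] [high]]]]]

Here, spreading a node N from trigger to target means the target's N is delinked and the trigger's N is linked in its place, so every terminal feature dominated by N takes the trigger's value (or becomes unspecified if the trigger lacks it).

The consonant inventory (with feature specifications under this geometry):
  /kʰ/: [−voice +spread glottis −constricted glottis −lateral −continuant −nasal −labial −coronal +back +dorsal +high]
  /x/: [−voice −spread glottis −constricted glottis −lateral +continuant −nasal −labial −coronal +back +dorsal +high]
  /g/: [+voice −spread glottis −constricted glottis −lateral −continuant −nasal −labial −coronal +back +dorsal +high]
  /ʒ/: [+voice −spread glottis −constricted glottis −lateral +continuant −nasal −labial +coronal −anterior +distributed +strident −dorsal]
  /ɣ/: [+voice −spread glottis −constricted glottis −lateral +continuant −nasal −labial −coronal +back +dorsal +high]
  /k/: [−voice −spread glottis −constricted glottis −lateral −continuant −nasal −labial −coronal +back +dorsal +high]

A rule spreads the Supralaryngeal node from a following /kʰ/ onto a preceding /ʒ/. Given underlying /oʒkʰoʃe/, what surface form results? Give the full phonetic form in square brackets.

[ogkʰoʃe]

Terminals under Supralaryngeal in this geometry: [lateral], [continuant], [nasal], [labial], [round], [coronal], [anterior], [distributed], [strident], [back], [dorsal], [high].
After delinking /ʒ/'s Supralaryngeal and linking /kʰ/'s, the affected terminals become [−lateral], [−continuant], [−nasal], [−labial], [−coronal], [+back], [+dorsal], [+high]; [voice], [spread glottis], [constricted glottis] (outside Supralaryngeal) are retained from /ʒ/.
This feature bundle is that of [g], so /oʒkʰoʃe/ surfaces as [ogkʰoʃe].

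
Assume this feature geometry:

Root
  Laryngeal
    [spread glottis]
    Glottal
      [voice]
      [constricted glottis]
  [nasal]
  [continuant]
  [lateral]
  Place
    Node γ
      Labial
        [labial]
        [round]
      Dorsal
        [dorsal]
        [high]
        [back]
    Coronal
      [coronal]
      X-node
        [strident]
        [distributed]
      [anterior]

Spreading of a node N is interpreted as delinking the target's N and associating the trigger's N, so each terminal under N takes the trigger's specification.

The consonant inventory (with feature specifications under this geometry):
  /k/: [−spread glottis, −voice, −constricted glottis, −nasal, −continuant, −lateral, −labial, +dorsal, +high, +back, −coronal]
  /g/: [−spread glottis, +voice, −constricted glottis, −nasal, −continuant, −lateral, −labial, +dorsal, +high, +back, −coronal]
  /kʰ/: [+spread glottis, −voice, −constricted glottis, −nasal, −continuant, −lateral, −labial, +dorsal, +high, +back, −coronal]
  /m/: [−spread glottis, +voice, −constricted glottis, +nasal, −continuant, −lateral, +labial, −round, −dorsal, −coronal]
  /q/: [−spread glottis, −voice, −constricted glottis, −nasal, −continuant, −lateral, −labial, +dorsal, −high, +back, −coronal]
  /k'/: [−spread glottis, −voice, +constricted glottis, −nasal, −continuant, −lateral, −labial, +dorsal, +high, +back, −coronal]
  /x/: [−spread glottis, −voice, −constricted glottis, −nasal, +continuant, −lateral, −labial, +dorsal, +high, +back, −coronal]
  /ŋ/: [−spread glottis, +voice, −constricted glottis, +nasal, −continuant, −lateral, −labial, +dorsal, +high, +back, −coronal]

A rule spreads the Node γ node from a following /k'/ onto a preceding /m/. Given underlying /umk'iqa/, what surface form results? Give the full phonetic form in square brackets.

Node γ immediately or transitively dominates [labial], [round], [dorsal], [high], [back].
Spreading Node γ from /k'/ onto /m/ replaces those values with /k'/'s: [−labial], [+dorsal], [+high], [+back]. Features outside Node γ ([spread glottis], [voice], [constricted glottis], …) stay as in /m/.
Among the inventory, only /ŋ/ has exactly this specification, giving the surface form [uŋk'iqa].

[uŋk'iqa]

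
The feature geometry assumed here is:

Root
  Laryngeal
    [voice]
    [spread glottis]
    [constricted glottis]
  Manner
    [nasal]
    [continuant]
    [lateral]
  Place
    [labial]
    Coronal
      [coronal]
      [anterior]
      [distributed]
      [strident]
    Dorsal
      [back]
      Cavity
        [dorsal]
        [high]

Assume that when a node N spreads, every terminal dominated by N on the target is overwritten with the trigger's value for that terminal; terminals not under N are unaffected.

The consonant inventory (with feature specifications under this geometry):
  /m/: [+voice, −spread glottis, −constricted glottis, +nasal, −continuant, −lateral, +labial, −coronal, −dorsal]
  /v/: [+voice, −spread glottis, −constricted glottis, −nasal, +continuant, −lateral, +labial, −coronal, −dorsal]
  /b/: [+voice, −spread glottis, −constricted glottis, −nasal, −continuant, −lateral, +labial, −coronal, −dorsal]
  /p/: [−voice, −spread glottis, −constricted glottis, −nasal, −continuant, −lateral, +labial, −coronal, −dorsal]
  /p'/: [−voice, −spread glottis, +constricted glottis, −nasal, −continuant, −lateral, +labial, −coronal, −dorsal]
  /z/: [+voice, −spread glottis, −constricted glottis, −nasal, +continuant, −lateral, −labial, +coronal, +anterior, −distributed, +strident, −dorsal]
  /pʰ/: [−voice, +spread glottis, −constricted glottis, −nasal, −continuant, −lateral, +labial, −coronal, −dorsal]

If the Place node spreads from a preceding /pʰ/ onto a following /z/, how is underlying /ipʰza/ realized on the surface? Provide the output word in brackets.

[ipʰva]

Place immediately or transitively dominates [labial], [coronal], [anterior], [distributed], [strident], [back], [dorsal], [high].
The target acquires /pʰ/'s values for everything under Place — [+labial], [−coronal], [−dorsal] — while keeping its own [voice], [spread glottis], [constricted glottis], ….
This feature bundle is that of [v], so /ipʰza/ surfaces as [ipʰva].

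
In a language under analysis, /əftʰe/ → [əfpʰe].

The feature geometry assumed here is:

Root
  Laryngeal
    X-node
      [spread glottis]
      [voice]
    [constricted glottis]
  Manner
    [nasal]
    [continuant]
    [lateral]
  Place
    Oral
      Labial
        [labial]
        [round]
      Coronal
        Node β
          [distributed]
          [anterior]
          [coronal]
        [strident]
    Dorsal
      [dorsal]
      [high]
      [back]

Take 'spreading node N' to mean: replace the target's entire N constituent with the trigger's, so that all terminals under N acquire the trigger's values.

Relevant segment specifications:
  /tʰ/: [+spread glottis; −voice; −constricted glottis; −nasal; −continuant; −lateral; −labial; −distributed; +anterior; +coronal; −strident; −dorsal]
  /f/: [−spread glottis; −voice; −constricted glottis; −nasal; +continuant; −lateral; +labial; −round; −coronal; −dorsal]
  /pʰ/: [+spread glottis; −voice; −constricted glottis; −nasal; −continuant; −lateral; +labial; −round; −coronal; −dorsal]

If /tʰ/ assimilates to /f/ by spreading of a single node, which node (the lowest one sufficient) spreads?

The alternation /tʰ/ → [pʰ] changes [labial], [round], [coronal], [anterior], [distributed], [strident] and nothing else.
These terminals are all dominated by Oral, and no proper subconstituent of Oral covers them all; Oral is their lowest common ancestor.
Spreading Oral from /f/ overwrites each of those terminals with /f/'s values, yielding exactly [pʰ].
[continuant], [spread glottis] stay as in /tʰ/ although /f/ differs there, so no node dominating them spread; among the remaining candidates Oral is the lowest that derives the output.

Oral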